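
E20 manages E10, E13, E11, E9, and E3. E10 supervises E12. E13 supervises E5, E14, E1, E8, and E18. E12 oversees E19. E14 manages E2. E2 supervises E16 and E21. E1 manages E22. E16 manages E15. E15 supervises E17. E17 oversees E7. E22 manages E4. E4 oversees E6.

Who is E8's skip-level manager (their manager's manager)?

E8 reports to E13, and E13 reports to E20. So E8's skip-level manager is E20.

E20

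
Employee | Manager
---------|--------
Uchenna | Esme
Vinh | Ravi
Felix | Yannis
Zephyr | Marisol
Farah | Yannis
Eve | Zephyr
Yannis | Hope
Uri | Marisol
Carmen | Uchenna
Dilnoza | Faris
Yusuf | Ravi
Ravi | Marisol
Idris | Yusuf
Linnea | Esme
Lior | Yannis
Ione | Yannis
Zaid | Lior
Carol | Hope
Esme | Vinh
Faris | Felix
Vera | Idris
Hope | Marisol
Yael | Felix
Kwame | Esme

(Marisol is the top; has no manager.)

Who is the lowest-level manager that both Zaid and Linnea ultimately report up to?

Marisol

Zaid's chain of managers is Lior, Yannis, Hope, Marisol. Linnea's chain of managers is Esme, Vinh, Ravi, Marisol. The first manager that appears in both chains is Marisol.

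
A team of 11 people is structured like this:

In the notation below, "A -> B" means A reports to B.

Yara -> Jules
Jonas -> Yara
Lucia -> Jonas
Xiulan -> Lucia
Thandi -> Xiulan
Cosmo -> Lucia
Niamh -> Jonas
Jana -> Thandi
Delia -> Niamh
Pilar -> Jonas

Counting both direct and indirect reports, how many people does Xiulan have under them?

2

Xiulan directly manages Thandi. Under Thandi: Jana (1). That's 2 in total.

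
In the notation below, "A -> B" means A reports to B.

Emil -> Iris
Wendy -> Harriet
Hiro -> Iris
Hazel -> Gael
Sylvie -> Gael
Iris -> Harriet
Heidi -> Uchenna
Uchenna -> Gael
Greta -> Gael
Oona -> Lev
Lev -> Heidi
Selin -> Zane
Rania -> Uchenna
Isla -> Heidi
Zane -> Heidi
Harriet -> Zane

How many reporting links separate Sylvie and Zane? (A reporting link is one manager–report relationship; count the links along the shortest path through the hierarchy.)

Sylvie is 1 level below Gael, and Zane is 3 levels below Gael (their lowest common manager). The shortest path runs up from Sylvie to Gael and back down to Zane: 1 + 3 = 4 links.

4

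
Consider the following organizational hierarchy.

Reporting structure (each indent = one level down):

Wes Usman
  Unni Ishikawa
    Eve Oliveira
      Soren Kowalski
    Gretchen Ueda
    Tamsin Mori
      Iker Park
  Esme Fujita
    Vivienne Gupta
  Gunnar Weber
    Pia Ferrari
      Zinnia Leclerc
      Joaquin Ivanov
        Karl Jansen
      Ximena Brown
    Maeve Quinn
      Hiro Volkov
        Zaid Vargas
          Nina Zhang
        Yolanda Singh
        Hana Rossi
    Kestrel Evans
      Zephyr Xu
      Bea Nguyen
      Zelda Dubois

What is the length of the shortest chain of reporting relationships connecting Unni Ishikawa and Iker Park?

2

Iker Park is in Unni Ishikawa's organization: the chain from Iker Park up to Unni Ishikawa is Iker Park → Tamsin Mori → Unni Ishikawa, which is 2 links.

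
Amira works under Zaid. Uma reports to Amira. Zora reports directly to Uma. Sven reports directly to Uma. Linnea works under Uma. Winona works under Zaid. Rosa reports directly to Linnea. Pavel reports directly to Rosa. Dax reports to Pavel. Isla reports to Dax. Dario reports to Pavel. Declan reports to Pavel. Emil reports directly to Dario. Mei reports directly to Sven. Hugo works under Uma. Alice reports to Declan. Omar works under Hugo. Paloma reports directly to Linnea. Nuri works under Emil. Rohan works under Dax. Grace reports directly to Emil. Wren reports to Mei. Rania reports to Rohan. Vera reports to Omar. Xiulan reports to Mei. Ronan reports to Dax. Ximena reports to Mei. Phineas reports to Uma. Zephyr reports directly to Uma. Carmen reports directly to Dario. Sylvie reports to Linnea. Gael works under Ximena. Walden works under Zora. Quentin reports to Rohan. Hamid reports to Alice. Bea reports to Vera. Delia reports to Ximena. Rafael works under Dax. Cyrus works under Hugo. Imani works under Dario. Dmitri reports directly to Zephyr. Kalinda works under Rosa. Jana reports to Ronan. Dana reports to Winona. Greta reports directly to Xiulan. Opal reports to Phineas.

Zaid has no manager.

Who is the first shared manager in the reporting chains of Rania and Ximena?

Uma

Rania's chain of managers is Rohan, Dax, Pavel, Rosa, Linnea, Uma, Amira, Zaid. Ximena's chain of managers is Mei, Sven, Uma, Amira, Zaid. The first manager that appears in both chains is Uma.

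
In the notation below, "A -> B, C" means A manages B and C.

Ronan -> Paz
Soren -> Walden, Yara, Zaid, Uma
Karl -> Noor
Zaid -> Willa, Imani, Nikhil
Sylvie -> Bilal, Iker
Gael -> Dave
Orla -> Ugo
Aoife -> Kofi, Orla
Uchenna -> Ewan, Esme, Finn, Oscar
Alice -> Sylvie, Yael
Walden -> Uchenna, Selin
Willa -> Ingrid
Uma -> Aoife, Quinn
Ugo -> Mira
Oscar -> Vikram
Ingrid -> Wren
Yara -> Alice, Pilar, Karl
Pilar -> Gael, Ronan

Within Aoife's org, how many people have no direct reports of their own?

The people in Aoife's organization with no one reporting to them are Mira, Kofi. That is 2.

2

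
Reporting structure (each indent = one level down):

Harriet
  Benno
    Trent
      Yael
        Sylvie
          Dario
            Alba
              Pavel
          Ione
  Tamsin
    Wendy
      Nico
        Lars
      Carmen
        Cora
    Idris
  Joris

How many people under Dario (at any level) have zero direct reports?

1

The only person in Dario's organization with no one reporting to them is Pavel. That is 1.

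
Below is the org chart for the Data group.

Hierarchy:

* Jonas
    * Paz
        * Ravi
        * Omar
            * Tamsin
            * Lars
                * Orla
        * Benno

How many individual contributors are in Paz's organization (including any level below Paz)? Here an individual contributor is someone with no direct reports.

4

The people in Paz's organization with no one reporting to them are Benno, Orla, Tamsin, Ravi. That is 4.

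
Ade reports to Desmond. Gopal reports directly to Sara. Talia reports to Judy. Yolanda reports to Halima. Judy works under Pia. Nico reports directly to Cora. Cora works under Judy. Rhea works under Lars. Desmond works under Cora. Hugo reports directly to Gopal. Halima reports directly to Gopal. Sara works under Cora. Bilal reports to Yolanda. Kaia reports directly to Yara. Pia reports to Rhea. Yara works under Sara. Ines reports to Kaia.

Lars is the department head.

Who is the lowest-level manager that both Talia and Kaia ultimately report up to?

Talia's chain of managers is Judy, Pia, Rhea, Lars. Kaia's chain of managers is Yara, Sara, Cora, Judy, Pia, Rhea, Lars. The first manager that appears in both chains is Judy.

Judy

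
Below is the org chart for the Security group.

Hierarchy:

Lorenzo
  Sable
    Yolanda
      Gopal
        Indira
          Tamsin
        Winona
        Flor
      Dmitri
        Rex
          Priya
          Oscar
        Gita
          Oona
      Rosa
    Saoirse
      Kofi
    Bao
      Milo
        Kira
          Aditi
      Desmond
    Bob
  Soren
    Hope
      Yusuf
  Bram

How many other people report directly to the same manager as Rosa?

2

Rosa reports to Yolanda. Yolanda's other direct reports are Gopal, Dmitri — 2 peers.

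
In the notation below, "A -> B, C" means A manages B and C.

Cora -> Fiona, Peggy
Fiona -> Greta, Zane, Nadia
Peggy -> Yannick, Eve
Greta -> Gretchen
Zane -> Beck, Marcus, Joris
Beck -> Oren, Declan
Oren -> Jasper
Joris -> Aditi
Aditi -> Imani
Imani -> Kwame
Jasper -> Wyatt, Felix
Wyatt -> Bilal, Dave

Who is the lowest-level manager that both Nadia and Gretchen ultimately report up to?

Nadia's chain of managers is Fiona, Cora. Gretchen's chain of managers is Greta, Fiona, Cora. The first manager that appears in both chains is Fiona.

Fiona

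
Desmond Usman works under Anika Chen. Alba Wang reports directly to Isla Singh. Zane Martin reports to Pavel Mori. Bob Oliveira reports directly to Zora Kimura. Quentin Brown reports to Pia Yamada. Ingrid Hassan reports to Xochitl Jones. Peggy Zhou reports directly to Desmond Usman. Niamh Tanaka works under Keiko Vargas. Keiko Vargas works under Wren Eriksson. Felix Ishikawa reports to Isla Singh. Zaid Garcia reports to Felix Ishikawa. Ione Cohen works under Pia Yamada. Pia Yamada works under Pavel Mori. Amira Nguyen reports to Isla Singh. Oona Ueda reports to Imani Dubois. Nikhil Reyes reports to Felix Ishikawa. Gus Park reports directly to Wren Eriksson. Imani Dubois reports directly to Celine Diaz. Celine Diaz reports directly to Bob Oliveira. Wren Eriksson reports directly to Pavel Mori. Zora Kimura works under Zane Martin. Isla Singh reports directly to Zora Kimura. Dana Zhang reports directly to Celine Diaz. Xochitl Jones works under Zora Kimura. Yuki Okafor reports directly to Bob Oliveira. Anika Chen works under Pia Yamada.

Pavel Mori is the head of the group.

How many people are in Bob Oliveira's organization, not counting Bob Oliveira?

5

Bob Oliveira directly manages Celine Diaz, Yuki Okafor. Under Celine Diaz: Dana Zhang, Imani Dubois, Oona Ueda (3). Yuki Okafor has no reports. So Bob Oliveira's organization is 2 direct reports plus everyone under them: 4 + 1 = 5.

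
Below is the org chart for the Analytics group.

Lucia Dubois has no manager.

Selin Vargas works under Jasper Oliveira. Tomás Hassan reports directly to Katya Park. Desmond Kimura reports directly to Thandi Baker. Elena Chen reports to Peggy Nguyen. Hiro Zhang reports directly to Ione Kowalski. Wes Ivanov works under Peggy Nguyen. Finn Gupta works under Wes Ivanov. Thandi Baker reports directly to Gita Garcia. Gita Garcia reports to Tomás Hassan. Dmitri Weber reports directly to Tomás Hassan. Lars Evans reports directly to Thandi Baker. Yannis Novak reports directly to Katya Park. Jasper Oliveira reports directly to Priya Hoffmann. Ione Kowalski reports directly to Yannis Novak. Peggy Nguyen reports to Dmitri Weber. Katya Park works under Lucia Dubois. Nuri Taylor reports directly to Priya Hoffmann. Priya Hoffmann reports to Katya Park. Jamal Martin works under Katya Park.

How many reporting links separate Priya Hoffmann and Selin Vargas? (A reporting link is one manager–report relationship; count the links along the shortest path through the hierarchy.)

2

Selin Vargas is in Priya Hoffmann's organization: the chain from Selin Vargas up to Priya Hoffmann is Selin Vargas → Jasper Oliveira → Priya Hoffmann, which is 2 links.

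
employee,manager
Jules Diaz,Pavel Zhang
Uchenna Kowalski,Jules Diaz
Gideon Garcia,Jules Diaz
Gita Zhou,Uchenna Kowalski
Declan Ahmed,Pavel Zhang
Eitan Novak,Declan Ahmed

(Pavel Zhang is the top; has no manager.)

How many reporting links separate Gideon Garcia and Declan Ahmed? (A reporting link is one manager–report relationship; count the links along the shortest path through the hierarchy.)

Gideon Garcia is 2 levels below Pavel Zhang, and Declan Ahmed is 1 level below Pavel Zhang (their lowest common manager). The shortest path runs up from Gideon Garcia to Pavel Zhang and back down to Declan Ahmed: 2 + 1 = 3 links.

3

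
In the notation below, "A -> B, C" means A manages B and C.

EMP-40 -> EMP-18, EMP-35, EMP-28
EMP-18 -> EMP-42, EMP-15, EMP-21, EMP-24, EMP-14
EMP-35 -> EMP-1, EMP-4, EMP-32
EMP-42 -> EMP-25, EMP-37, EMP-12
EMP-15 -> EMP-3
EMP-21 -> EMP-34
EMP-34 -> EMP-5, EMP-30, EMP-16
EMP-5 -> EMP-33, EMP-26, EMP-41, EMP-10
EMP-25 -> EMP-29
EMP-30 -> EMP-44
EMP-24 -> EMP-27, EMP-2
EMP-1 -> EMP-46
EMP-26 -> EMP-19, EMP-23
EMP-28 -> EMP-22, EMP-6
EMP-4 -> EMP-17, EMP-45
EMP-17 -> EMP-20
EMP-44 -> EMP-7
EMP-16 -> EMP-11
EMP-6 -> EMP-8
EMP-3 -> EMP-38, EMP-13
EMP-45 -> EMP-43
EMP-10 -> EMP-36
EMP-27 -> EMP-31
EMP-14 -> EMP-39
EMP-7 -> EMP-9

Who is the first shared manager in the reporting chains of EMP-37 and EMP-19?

EMP-37's chain of managers is EMP-42, EMP-18, EMP-40. EMP-19's chain of managers is EMP-26, EMP-5, EMP-34, EMP-21, EMP-18, EMP-40. The first manager that appears in both chains is EMP-18.

EMP-18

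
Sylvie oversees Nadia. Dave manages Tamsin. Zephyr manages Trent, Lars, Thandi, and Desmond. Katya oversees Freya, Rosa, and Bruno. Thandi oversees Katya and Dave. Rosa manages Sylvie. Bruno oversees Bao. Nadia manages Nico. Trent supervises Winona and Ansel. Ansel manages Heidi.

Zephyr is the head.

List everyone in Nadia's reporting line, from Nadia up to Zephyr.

Nadia reports to Sylvie. Sylvie reports to Rosa. Rosa reports to Katya. Katya reports to Thandi. Thandi reports to Zephyr. Zephyr is at the top.

Nadia -> Sylvie -> Rosa -> Katya -> Thandi -> Zephyr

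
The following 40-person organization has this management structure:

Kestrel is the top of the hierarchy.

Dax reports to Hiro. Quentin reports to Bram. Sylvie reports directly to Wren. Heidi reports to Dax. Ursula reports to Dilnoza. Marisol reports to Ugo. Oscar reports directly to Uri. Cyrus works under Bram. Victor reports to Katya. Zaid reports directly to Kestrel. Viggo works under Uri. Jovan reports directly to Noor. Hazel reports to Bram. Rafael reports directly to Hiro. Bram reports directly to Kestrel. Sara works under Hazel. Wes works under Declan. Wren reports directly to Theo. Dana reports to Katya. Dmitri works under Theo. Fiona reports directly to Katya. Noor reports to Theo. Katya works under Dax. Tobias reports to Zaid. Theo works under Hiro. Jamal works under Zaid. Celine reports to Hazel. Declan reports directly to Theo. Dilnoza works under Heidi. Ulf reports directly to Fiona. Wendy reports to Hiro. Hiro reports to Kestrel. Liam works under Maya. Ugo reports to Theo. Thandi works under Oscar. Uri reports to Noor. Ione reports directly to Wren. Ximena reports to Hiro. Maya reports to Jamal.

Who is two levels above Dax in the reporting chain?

Dax reports to Hiro, and Hiro reports to Kestrel. So Dax's skip-level manager is Kestrel.

Kestrel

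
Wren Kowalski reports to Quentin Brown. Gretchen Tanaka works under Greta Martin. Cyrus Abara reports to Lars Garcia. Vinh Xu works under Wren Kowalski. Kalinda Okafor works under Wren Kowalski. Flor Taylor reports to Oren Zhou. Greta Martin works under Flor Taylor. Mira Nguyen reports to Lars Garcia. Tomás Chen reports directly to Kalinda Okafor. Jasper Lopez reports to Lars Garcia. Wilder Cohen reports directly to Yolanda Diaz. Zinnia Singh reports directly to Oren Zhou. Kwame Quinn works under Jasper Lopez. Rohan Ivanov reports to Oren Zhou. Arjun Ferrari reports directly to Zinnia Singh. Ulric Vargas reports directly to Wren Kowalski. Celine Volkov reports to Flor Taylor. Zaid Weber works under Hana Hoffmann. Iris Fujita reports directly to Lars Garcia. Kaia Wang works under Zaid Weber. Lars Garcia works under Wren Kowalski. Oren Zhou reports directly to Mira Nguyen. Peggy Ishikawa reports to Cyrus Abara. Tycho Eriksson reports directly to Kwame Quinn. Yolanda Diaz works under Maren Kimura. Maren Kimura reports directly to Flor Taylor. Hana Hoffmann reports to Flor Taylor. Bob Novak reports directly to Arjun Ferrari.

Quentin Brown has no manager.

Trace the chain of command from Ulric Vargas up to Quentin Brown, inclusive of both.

Ulric Vargas reports to Wren Kowalski. Wren Kowalski reports to Quentin Brown. Quentin Brown is at the top.

Ulric Vargas -> Wren Kowalski -> Quentin Brown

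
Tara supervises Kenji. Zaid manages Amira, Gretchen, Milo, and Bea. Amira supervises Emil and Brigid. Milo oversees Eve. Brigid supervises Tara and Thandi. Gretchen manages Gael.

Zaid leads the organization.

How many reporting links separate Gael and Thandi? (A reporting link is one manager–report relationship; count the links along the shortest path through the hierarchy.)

5

Gael is 2 levels below Zaid, and Thandi is 3 levels below Zaid (their lowest common manager). The shortest path runs up from Gael to Zaid and back down to Thandi: 2 + 3 = 5 links.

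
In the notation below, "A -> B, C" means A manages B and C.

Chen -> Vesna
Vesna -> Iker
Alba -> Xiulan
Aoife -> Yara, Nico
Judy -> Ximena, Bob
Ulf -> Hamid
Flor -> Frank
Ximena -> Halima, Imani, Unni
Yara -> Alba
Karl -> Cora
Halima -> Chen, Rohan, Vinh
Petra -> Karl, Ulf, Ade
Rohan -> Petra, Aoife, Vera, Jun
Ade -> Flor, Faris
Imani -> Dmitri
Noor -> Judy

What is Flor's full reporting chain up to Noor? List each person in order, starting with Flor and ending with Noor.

Flor reports to Ade. Ade reports to Petra. Petra reports to Rohan. Rohan reports to Halima. Halima reports to Ximena. Ximena reports to Judy. Judy reports to Noor. Noor is at the top.

Flor -> Ade -> Petra -> Rohan -> Halima -> Ximena -> Judy -> Noor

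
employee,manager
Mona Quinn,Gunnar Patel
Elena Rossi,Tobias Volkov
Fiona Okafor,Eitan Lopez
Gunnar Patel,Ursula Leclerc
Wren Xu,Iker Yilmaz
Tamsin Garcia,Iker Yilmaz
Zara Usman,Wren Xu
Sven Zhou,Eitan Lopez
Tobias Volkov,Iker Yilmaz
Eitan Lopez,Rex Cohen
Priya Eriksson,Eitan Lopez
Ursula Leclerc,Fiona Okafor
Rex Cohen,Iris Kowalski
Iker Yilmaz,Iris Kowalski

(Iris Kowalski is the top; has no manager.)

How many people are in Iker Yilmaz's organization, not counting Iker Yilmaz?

5

Iker Yilmaz directly manages Wren Xu, Tobias Volkov, Tamsin Garcia. Under Wren Xu: Zara Usman (1). Under Tobias Volkov: Elena Rossi (1). Tamsin Garcia has no reports. So Iker Yilmaz's organization is 3 direct reports plus everyone under them: 2 + 2 + 1 = 5.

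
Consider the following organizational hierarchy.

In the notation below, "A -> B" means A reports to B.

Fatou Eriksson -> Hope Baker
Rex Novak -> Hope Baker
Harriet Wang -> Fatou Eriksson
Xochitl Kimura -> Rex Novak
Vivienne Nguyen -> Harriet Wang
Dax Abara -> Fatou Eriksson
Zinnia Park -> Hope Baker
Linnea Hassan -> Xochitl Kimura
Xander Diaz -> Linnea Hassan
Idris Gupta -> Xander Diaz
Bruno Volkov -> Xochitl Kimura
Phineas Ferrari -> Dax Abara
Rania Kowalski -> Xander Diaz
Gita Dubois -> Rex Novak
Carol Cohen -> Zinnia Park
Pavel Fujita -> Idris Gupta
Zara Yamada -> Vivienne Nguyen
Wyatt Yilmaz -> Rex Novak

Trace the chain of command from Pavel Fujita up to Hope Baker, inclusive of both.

Pavel Fujita -> Idris Gupta -> Xander Diaz -> Linnea Hassan -> Xochitl Kimura -> Rex Novak -> Hope Baker

Pavel Fujita reports to Idris Gupta. Idris Gupta reports to Xander Diaz. Xander Diaz reports to Linnea Hassan. Linnea Hassan reports to Xochitl Kimura. Xochitl Kimura reports to Rex Novak. Rex Novak reports to Hope Baker. Hope Baker is at the top.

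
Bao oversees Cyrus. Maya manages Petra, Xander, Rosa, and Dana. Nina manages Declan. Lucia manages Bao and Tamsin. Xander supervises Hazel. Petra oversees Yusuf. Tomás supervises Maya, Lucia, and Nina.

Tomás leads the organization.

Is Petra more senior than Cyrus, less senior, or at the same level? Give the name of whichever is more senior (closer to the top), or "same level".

Petra is 2 levels below Tomás; Cyrus is 3. Petra is higher.

Petra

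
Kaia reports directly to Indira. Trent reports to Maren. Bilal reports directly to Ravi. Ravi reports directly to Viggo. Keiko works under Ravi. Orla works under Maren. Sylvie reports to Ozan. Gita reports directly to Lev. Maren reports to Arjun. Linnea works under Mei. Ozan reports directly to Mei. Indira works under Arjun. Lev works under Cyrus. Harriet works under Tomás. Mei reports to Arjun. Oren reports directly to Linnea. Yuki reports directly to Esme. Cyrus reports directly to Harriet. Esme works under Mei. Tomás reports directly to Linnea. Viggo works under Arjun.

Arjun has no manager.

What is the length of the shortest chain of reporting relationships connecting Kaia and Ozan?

Kaia is 2 levels below Arjun, and Ozan is 2 levels below Arjun (their lowest common manager). The shortest path runs up from Kaia to Arjun and back down to Ozan: 2 + 2 = 4 links.

4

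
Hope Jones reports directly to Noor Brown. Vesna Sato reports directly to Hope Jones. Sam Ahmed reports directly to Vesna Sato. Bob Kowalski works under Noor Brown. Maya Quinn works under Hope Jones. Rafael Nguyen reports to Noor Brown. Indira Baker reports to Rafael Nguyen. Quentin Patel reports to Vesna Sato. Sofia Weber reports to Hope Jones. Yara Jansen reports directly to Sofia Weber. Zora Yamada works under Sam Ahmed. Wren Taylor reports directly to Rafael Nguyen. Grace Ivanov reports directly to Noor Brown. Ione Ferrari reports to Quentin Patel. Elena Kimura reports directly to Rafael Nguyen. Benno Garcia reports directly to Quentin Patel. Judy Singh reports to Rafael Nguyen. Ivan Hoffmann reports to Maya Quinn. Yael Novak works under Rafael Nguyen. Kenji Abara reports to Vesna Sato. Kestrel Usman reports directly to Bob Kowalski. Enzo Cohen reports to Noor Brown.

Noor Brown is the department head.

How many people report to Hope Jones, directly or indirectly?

Hope Jones directly manages Vesna Sato, Maya Quinn, Sofia Weber. Under Vesna Sato: Kenji Abara, Quentin Patel, Benno Garcia, Ione Ferrari, Sam Ahmed, Zora Yamada (6). Under Maya Quinn: Ivan Hoffmann (1). Under Sofia Weber: Yara Jansen (1). So Hope Jones's organization is 3 direct reports plus everyone under them: 7 + 2 + 2 = 11.

11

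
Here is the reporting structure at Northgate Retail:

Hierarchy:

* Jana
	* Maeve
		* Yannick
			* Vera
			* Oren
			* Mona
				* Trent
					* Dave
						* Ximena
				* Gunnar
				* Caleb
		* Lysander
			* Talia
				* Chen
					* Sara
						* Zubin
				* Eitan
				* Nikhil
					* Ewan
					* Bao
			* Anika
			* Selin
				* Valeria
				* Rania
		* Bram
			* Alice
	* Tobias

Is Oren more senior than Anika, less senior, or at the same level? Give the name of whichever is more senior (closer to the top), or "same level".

same level

Both Oren and Anika are 3 levels below Jana.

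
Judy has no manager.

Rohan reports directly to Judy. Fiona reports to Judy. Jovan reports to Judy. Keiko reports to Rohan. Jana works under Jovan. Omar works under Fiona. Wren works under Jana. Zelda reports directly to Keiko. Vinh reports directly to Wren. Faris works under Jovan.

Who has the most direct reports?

Direct-report counts: Judy has 3; Jovan has 2; Jana has 1; Wren has 1; Fiona has 1; Rohan has 1; Keiko has 1. The largest is 3, held by Judy.

Judy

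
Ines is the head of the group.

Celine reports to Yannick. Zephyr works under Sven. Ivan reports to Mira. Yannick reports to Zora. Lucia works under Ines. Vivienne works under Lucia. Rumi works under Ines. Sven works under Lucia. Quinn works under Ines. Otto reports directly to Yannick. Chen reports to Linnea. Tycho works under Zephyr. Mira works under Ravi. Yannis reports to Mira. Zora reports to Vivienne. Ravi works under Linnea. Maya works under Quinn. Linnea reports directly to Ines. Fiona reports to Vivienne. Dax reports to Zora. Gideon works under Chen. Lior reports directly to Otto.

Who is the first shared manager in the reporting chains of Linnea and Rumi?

Ines

Linnea's chain of managers is Ines. Rumi's chain of managers is Ines. The first manager that appears in both chains is Ines.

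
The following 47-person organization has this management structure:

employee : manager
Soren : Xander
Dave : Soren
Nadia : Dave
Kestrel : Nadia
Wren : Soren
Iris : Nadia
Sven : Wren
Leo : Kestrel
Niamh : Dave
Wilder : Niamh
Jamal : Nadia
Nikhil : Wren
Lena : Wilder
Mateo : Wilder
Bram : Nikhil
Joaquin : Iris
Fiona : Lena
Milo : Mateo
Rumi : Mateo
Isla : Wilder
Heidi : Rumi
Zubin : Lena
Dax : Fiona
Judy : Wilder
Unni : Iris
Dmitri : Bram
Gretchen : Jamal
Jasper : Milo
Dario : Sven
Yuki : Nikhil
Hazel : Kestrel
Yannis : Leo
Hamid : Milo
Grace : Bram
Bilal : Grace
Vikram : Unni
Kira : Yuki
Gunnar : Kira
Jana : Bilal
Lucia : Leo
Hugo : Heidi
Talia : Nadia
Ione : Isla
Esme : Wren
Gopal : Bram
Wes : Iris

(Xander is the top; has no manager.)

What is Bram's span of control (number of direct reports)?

3

Bram directly manages Dmitri, Grace, Gopal. That is 3 direct reports.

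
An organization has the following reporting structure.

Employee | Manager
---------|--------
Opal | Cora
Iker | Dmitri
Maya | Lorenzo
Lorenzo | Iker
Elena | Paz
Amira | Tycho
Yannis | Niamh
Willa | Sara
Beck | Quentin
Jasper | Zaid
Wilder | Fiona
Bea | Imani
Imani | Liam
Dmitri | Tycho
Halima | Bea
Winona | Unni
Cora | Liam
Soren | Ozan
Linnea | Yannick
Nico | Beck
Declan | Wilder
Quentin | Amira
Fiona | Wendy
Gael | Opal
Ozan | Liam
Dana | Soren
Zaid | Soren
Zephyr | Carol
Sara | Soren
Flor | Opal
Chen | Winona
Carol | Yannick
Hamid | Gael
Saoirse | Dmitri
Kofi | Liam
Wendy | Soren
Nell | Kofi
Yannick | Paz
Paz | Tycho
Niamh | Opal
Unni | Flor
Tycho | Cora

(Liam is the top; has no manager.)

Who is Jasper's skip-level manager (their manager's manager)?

Soren

Jasper reports to Zaid, and Zaid reports to Soren. So Jasper's skip-level manager is Soren.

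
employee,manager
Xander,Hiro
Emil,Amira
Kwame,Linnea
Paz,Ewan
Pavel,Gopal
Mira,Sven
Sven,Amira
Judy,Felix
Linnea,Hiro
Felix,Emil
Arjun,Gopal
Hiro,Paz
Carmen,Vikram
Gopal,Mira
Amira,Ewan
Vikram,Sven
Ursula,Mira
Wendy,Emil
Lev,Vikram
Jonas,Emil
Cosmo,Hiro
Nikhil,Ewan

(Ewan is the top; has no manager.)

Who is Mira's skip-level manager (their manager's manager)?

Mira reports to Sven, and Sven reports to Amira. So Mira's skip-level manager is Amira.

Amira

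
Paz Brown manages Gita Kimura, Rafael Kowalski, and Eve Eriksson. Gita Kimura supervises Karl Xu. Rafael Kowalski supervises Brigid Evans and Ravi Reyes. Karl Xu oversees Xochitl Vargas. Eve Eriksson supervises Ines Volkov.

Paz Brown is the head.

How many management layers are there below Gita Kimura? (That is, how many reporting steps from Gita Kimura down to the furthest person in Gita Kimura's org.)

The longest chain under Gita Kimura runs Gita Kimura → Karl Xu → Xochitl Vargas, which is 2 levels below Gita Kimura.

2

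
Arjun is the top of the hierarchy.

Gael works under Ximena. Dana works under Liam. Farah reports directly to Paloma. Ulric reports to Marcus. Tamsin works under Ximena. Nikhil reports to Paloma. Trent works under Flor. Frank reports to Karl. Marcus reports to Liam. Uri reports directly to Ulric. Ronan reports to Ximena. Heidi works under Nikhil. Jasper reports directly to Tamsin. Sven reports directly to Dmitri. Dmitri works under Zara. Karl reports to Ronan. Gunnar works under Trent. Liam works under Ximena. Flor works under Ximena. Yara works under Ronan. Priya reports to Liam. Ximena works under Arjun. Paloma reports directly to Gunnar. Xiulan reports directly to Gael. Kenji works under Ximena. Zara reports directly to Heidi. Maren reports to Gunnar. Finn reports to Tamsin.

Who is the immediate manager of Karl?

Karl reports directly to Ronan.

Ronan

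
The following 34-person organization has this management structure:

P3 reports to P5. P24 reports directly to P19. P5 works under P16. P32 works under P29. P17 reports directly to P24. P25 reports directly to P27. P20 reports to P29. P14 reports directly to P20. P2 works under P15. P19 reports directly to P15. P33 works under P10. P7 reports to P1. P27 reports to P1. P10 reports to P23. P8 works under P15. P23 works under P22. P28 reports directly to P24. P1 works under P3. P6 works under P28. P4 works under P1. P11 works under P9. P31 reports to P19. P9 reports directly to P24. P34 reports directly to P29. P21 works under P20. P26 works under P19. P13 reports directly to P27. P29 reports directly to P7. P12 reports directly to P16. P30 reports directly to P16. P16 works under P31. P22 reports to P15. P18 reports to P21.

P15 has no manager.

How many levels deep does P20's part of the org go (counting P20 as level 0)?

2

The longest chain under P20 runs P20 → P21 → P18, which is 2 levels below P20.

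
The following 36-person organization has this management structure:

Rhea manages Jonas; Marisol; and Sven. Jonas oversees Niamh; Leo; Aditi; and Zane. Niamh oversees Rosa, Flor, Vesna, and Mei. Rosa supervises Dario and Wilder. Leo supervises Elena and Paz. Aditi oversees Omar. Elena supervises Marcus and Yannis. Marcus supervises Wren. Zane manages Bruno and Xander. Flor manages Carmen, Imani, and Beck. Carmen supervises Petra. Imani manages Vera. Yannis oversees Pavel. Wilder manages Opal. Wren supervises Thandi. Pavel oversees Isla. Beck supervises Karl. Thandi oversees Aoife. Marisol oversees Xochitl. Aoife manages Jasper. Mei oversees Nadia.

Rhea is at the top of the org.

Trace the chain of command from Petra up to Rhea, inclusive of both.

Petra -> Carmen -> Flor -> Niamh -> Jonas -> Rhea

Petra reports to Carmen. Carmen reports to Flor. Flor reports to Niamh. Niamh reports to Jonas. Jonas reports to Rhea. Rhea is at the top.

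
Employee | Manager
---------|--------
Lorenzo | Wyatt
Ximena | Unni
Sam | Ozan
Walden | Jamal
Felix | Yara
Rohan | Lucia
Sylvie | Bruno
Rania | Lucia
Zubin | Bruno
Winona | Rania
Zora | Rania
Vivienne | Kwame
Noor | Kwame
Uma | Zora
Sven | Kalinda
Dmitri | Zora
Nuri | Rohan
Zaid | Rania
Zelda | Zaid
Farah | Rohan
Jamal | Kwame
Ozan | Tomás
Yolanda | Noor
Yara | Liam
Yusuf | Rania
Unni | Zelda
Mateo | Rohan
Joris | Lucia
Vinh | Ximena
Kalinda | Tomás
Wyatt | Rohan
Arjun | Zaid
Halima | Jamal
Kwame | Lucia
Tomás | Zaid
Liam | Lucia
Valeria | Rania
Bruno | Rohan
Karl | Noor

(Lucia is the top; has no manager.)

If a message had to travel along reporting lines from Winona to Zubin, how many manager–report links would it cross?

5

Winona is 2 levels below Lucia, and Zubin is 3 levels below Lucia (their lowest common manager). The shortest path runs up from Winona to Lucia and back down to Zubin: 2 + 3 = 5 links.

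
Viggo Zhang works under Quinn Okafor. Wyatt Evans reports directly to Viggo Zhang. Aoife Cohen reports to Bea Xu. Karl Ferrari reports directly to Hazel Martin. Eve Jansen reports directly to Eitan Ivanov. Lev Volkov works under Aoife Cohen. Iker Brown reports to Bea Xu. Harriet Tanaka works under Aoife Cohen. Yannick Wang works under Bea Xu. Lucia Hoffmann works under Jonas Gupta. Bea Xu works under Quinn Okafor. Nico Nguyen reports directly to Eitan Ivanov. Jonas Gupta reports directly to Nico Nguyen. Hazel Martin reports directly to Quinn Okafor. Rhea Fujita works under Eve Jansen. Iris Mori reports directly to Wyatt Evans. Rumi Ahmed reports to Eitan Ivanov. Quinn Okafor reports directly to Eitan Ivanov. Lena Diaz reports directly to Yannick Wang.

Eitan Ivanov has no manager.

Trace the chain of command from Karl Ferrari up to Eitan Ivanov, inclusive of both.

Karl Ferrari -> Hazel Martin -> Quinn Okafor -> Eitan Ivanov

Karl Ferrari reports to Hazel Martin. Hazel Martin reports to Quinn Okafor. Quinn Okafor reports to Eitan Ivanov. Eitan Ivanov is at the top.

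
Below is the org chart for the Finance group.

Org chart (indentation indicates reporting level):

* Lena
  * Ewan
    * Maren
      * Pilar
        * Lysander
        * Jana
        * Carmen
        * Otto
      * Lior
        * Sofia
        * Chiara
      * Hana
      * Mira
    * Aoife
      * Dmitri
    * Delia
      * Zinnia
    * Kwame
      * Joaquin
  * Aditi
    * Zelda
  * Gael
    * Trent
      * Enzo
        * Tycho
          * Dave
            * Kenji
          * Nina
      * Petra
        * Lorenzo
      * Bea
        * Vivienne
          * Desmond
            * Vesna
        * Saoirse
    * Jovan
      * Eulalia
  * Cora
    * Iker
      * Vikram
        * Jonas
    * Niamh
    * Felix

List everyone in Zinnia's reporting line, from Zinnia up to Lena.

Zinnia reports to Delia. Delia reports to Ewan. Ewan reports to Lena. Lena is at the top.

Zinnia -> Delia -> Ewan -> Lena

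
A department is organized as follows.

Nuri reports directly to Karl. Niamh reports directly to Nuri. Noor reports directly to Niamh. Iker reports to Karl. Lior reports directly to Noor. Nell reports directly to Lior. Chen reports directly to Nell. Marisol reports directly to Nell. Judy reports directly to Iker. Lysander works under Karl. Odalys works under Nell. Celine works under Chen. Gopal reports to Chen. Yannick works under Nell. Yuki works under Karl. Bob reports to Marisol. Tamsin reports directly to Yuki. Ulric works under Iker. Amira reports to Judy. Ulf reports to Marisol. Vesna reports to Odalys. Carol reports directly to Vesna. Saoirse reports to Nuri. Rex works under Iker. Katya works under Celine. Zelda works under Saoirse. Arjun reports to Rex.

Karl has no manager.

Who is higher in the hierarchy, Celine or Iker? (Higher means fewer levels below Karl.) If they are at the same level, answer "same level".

Iker

Celine is 7 levels below Karl; Iker is 1. Iker is higher.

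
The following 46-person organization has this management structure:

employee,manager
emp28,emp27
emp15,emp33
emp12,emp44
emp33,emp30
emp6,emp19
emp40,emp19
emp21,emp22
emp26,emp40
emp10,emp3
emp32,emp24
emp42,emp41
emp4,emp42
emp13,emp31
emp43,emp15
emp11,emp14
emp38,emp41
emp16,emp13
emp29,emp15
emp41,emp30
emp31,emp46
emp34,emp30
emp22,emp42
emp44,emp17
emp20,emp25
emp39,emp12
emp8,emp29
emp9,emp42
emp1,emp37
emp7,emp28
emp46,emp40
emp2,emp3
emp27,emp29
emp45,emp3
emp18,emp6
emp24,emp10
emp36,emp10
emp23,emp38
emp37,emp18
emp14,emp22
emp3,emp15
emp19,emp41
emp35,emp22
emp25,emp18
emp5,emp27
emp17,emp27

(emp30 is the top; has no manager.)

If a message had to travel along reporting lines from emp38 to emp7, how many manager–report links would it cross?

emp38 is 2 levels below emp30, and emp7 is 6 levels below emp30 (their lowest common manager). The shortest path runs up from emp38 to emp30 and back down to emp7: 2 + 6 = 8 links.

8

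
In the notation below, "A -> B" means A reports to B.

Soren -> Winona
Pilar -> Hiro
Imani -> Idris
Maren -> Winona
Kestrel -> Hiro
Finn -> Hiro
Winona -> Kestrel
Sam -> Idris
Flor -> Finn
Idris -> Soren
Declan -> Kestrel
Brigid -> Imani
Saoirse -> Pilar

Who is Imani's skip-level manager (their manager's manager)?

Imani reports to Idris, and Idris reports to Soren. So Imani's skip-level manager is Soren.

Soren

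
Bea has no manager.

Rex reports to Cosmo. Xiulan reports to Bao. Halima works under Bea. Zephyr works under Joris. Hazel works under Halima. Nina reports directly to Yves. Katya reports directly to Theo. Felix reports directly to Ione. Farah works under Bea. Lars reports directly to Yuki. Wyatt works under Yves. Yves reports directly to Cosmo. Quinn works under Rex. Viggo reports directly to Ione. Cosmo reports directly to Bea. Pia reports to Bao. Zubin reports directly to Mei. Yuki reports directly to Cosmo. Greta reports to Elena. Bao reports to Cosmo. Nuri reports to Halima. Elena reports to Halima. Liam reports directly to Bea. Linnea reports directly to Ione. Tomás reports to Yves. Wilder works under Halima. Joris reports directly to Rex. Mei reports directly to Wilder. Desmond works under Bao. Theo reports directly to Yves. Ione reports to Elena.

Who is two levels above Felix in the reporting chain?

Felix reports to Ione, and Ione reports to Elena. So Felix's skip-level manager is Elena.

Elena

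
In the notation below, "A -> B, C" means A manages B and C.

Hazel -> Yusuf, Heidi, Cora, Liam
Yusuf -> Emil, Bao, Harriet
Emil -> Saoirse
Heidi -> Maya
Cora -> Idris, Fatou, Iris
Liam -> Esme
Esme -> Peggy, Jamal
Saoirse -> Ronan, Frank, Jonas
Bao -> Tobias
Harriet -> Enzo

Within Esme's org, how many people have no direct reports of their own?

The people in Esme's organization with no one reporting to them are Jamal, Peggy. That is 2.

2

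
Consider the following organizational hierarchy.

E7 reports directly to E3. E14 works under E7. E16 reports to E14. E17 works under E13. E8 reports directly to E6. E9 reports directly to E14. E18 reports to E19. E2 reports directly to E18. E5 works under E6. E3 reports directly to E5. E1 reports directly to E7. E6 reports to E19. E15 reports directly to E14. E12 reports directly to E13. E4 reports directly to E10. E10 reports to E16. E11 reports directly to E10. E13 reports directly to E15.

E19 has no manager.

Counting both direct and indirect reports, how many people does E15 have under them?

E15 directly manages E13. Under E13: E12, E17 (2). That's 3 in total.

3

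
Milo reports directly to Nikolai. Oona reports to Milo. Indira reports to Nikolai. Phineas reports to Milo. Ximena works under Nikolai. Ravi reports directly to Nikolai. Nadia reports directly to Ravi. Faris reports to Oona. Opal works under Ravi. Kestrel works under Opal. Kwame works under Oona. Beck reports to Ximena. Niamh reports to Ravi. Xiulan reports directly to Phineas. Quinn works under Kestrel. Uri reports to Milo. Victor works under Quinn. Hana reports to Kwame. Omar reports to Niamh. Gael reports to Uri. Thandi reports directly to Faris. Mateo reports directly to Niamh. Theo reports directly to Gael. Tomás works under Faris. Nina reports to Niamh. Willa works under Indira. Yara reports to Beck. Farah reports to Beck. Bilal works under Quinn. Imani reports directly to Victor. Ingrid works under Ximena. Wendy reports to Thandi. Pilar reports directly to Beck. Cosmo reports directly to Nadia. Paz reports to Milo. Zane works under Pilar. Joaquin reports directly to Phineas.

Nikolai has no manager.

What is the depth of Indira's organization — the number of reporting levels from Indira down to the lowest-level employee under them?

1

The longest chain under Indira runs Indira → Willa, which is 1 level below Indira.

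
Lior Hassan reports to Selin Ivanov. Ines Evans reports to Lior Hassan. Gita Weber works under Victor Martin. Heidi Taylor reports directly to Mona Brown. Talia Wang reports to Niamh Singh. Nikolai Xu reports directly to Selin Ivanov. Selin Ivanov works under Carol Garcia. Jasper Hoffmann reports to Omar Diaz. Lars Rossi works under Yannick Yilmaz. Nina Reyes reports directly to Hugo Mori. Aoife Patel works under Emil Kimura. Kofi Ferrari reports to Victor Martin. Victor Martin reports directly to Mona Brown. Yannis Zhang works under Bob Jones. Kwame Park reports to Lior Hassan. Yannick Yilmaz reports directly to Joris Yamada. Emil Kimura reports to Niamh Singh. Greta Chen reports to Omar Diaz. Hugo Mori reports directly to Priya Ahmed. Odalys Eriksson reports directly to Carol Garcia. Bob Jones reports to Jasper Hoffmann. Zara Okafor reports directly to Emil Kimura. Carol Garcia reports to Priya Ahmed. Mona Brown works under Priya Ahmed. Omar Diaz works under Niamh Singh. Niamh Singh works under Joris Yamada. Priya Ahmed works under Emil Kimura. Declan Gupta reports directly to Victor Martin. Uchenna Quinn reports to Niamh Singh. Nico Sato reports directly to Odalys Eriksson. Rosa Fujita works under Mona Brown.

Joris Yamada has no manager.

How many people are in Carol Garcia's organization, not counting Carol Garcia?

Carol Garcia directly manages Selin Ivanov, Odalys Eriksson. Under Selin Ivanov: Nikolai Xu, Lior Hassan, Kwame Park, Ines Evans (4). Under Odalys Eriksson: Nico Sato (1). So Carol Garcia's organization is 2 direct reports plus everyone under them: 5 + 2 = 7.

7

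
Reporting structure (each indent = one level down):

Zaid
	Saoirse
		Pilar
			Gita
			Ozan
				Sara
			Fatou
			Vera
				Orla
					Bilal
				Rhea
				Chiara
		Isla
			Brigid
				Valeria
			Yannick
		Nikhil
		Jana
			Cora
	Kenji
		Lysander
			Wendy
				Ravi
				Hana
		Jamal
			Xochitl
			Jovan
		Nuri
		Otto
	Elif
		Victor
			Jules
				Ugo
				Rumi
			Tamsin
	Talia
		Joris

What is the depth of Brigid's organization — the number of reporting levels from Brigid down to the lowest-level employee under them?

1

The longest chain under Brigid runs Brigid → Valeria, which is 1 level below Brigid.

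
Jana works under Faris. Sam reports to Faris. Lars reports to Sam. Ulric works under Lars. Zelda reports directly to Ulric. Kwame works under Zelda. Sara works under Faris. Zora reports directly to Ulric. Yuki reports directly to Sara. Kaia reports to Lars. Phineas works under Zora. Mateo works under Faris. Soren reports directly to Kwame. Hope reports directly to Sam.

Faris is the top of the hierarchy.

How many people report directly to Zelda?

Zelda directly manages Kwame. That is 1 direct report.

1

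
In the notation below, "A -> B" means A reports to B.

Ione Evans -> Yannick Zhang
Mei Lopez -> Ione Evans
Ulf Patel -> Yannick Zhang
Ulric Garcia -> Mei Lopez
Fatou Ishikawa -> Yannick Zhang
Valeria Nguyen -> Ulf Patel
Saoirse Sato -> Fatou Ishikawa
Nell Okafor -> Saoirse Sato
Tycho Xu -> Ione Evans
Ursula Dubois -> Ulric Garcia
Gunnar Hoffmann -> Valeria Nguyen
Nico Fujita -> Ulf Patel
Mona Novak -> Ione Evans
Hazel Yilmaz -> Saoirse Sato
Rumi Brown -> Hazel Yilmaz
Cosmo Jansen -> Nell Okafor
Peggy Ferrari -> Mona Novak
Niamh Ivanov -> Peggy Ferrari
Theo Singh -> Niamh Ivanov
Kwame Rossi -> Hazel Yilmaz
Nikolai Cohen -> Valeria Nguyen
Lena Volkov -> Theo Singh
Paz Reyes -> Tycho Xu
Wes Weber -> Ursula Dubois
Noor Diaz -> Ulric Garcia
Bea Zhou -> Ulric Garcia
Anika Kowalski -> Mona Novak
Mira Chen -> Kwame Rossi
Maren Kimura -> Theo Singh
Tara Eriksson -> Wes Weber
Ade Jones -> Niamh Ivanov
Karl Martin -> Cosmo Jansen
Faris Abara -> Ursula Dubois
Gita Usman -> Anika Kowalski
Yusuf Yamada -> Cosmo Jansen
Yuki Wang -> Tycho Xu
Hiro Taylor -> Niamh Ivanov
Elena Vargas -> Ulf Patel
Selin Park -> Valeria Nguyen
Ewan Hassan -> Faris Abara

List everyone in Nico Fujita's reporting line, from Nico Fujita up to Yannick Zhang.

Nico Fujita -> Ulf Patel -> Yannick Zhang

Nico Fujita reports to Ulf Patel. Ulf Patel reports to Yannick Zhang. Yannick Zhang is at the top.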